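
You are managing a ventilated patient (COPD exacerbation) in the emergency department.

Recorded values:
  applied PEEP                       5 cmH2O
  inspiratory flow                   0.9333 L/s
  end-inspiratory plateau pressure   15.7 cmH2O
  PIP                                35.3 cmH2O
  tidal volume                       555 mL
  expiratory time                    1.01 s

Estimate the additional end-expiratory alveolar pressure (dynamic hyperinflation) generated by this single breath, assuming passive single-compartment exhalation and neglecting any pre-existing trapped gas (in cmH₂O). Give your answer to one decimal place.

R = (PIP − Pplat)/V̇ = (35.3 − 15.7) / 0.9333 = 19.6/0.9333 = 21.001 cmH2O·s/L.
C = Vt/(Pplat − PEEP) = 555.0 / (15.7 − 5) = 555.0/10.7 = 51.869 mL/cmH2O.
τ = R × C = 21.001 × 0.05187 L/cmH2O = 1.089 s.
Fraction remaining = e^(−Te/τ) = e^(−1.01/1.089) = 0.3956; trapped volume = 555.0 × 0.3956 = 219.56 mL.
Additional alveolar pressure from trapping ≈ V_trapped / C = 219.56 / 51.869 = 4.233 cmH2O.

4.2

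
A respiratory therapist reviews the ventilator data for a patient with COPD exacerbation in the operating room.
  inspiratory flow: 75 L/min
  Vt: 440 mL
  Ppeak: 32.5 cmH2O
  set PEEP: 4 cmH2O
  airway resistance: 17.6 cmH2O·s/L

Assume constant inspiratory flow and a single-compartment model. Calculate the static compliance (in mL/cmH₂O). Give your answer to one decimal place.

Flow: 75 L/min ÷ 60 = 1.25 L/s.
Equation of motion (constant flow): PIP = Vt/C + R·V̇ + PEEP.
Vt/C = PIP − R·V̇ − PEEP = 32.5 − 17.6×1.25 − 4 = 32.5 − 22.0 − 4 = 6.5 cmH2O.
C = Vt / 6.5 = 440 / 6.5 = 67.692 mL/cmH2O.

67.7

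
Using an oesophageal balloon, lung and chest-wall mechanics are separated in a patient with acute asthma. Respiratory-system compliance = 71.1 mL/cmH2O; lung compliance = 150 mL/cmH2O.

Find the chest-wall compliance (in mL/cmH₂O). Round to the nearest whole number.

1/Ccw = 1/Crs − 1/CL.
1/Ccw = 1/71.1 − 1/150 = 0.007398.
Ccw = 135.17 mL/cmH2O.

135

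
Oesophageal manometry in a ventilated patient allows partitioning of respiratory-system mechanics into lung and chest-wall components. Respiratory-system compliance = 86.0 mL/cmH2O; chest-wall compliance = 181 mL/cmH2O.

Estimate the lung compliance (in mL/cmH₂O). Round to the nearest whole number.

1/CL = 1/Crs − 1/Ccw.
1/CL = 1/86.0 − 1/181 = 0.006103.
CL = 163.85 mL/cmH2O.

164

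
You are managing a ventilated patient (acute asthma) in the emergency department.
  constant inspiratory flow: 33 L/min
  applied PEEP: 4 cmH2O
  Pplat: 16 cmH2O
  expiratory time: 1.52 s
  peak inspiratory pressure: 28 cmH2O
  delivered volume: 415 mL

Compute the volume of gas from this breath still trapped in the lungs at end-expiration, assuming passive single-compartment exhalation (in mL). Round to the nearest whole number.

Flow: 33 L/min ÷ 60 = 0.55 L/s.
R = (PIP − Pplat)/V̇ = (28 − 16) / 0.55 = 12.0/0.55 = 21.818 cmH2O·s/L.
C = Vt/(Pplat − PEEP) = 415.0 / (16 − 4) = 415.0/12.0 = 34.583 mL/cmH2O.
τ = R × C = 21.818 × 0.03458 L/cmH2O = 0.7545 s.
Fraction remaining = e^(−Te/τ) = e^(−1.52/0.7545) = 0.1334.
Trapped volume = 415.0 × 0.1334 = 55.361 mL.

55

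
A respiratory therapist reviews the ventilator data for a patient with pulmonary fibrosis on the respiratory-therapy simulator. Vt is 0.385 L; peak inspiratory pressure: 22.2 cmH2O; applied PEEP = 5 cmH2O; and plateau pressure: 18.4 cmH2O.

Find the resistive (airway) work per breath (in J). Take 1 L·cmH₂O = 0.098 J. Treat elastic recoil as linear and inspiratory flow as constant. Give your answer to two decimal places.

With constant inspiratory flow the resistive pressure is constant at PIP − Pplat = 22.2 − 18.4 = 3.8 cmH2O, so resistive work = 3.8 × 0.385 = 1.463 L·cmH2O.
× 0.098 J/(L·cmH2O) → 0.1434 J.

0.14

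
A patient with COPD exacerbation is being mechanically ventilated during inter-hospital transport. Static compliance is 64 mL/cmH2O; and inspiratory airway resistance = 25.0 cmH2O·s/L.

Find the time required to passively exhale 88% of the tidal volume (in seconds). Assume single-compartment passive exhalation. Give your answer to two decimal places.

τ = R × C = 25.0 × 64 mL/cmH2O = 25.0 × 0.064 L/cmH2O = 1.6 s.
Exhaled fraction f = 1 − e^(−t/τ) → t = −τ·ln(1 − f) = −1.6·ln(0.12) = 3.392 s.

3.39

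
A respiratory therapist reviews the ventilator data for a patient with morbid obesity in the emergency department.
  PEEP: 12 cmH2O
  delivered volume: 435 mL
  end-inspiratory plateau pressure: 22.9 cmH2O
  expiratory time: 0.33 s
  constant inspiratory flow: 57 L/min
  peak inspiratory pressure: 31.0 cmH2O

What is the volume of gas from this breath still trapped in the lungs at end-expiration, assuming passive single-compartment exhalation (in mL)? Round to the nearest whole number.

165

Flow: 57 L/min ÷ 60 = 0.95 L/s.
R = (PIP − Pplat)/V̇ = (31.0 − 22.9) / 0.95 = 8.1/0.95 = 8.526 cmH2O·s/L.
C = Vt/(Pplat − PEEP) = 435.0 / (22.9 − 12) = 435.0/10.9 = 39.908 mL/cmH2O.
τ = R × C = 8.526 × 0.03991 L/cmH2O = 0.3403 s.
Fraction remaining = e^(−Te/τ) = e^(−0.33/0.3403) = 0.3792.
Trapped volume = 435.0 × 0.3792 = 164.95 mL.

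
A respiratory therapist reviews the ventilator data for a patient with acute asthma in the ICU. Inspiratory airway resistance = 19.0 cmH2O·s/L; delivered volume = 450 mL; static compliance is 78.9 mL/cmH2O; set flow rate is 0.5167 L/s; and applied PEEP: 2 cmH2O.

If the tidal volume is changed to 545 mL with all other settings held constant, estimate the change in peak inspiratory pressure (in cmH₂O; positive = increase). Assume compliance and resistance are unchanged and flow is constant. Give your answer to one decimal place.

1.2

PIP = Vt/C + R·V̇ + PEEP (constant-flow equation of motion).
Only the elastic term changes: ΔPIP = ΔVt / C = (545 − 450) / 78.9 = 1.204 cmH2O.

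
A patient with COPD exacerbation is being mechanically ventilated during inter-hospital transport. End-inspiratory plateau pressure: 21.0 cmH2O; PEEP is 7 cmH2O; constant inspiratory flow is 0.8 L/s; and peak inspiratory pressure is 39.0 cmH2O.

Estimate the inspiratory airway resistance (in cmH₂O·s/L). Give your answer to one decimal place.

Raw = (PIP − Pplat) / flow = (39.0 − 21.0) / 0.8 = 18.0 / 0.8 = 22.5 cmH2O·s/L.

22.5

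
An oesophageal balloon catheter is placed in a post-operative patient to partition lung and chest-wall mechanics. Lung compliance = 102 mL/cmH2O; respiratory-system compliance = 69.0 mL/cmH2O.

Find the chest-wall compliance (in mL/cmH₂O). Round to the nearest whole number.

1/Ccw = 1/Crs − 1/CL.
1/Ccw = 1/69.0 − 1/102 = 0.004689.
Ccw = 213.27 mL/cmH2O.

213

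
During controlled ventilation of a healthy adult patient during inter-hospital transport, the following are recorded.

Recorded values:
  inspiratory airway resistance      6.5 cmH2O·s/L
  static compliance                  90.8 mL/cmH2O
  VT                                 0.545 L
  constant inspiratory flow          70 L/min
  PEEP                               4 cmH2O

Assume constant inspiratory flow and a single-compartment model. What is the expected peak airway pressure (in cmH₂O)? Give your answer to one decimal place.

17.6

Flow: 70 L/min ÷ 60 = 1.1667 L/s.
Equation of motion (constant flow): PIP = Vt/C + R·V̇ + PEEP.
PIP = 545/90.8 + 6.5×1.1667 + 4 = 6.002 + 7.584 + 4 = 17.586 cmH2O.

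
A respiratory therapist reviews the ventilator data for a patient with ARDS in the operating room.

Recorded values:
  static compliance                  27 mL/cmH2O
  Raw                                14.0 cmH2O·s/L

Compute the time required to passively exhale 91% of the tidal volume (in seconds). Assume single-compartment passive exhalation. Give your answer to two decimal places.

0.91

τ = R × C = 14.0 × 27 mL/cmH2O = 14.0 × 0.027 L/cmH2O = 0.378 s.
Exhaled fraction f = 1 − e^(−t/τ) → t = −τ·ln(1 − f) = −0.378·ln(0.09) = 0.9102 s.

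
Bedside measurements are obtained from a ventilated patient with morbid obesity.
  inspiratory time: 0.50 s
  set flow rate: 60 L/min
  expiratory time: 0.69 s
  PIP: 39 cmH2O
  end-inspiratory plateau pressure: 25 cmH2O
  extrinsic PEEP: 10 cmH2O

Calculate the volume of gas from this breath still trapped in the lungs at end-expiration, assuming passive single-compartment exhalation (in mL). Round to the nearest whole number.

114

Flow: 60 L/min ÷ 60 = 1 L/s.
Vt = flow × Ti = 1 L/s × 0.50 s × 1000 mL/L = 500.0 mL.
R = (PIP − Pplat)/V̇ = (39 − 25) / 1 = 14.0/1 = 14.0 cmH2O·s/L.
C = Vt/(Pplat − PEEP) = 500.0 / (25 − 10) = 500.0/15.0 = 33.333 mL/cmH2O.
τ = R × C = 14.0 × 0.03333 L/cmH2O = 0.4666 s.
Fraction remaining = e^(−Te/τ) = e^(−0.69/0.4666) = 0.2279.
Trapped volume = 500.0 × 0.2279 = 113.95 mL.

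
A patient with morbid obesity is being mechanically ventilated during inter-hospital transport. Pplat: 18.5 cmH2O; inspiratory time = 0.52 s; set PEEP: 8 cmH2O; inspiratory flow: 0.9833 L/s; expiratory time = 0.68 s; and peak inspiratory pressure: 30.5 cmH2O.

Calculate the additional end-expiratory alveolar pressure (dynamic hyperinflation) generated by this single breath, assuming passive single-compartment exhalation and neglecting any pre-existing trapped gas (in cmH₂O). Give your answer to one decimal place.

Vt = flow × Ti = 0.9833 L/s × 0.52 s × 1000 mL/L = 511.32 mL.
R = (PIP − Pplat)/V̇ = (30.5 − 18.5) / 0.9833 = 12.0/0.9833 = 12.204 cmH2O·s/L.
C = Vt/(Pplat − PEEP) = 511.32 / (18.5 − 8) = 511.32/10.5 = 48.697 mL/cmH2O.
τ = R × C = 12.204 × 0.0487 L/cmH2O = 0.5943 s.
Fraction remaining = e^(−Te/τ) = e^(−0.68/0.5943) = 0.3185; trapped volume = 511.32 × 0.3185 = 162.86 mL.
Additional alveolar pressure from trapping ≈ V_trapped / C = 162.86 / 48.697 = 3.344 cmH2O.

3.3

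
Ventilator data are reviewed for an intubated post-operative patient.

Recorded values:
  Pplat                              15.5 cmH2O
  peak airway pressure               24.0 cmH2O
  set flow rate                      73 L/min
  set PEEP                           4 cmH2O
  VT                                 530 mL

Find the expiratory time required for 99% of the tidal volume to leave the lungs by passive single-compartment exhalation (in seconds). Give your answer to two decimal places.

1.48

Flow: 73 L/min ÷ 60 = 1.2167 L/s.
R = (PIP − Pplat)/V̇ = (24.0 − 15.5) / 1.2167 = 8.5/1.2167 = 6.986 cmH2O·s/L.
C = Vt/(Pplat − PEEP) = 530.0 / (15.5 − 4) = 530.0/11.5 = 46.087 mL/cmH2O.
τ = R × C = 6.986 × 0.04609 L/cmH2O = 0.322 s.
t = −τ·ln(1 − 0.99) = −0.322·ln(0.01) = 1.483 s.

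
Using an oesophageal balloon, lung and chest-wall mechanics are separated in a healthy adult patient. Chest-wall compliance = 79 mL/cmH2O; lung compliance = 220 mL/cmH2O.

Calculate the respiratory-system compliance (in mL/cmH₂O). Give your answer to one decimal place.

Lung and chest wall are elastances in series: 1/Crs = 1/CL + 1/Ccw.
1/Crs = 1/220 + 1/79 = 0.0172.
Crs = 58.14 mL/cmH2O.

58.1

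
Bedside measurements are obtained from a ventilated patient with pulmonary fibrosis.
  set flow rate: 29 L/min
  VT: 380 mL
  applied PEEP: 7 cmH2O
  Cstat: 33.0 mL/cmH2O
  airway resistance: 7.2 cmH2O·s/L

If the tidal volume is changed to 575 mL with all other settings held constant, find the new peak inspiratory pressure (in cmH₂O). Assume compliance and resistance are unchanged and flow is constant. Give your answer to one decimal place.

27.9

Flow: 29 L/min ÷ 60 = 0.4833 L/s.
PIP = Vt/C + R·V̇ + PEEP (constant-flow equation of motion).
Only the elastic term changes: ΔPIP = ΔVt / C = (575 − 380) / 33.0 = 5.909 cmH2O.
Original PIP = 380/33.0 + 7.2×0.4833 + 7 = 21.995 cmH2O; new PIP = 21.995 + (5.909) = 27.904 cmH2O.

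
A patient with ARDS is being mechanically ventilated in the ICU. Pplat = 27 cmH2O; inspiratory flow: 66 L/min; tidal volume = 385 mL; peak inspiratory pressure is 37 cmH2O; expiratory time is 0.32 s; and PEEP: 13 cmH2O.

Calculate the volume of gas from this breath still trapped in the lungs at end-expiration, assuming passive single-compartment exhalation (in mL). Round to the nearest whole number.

Flow: 66 L/min ÷ 60 = 1.1 L/s.
R = (PIP − Pplat)/V̇ = (37 − 27) / 1.1 = 10.0/1.1 = 9.091 cmH2O·s/L.
C = Vt/(Pplat − PEEP) = 385.0 / (27 − 13) = 385.0/14.0 = 27.5 mL/cmH2O.
τ = R × C = 9.091 × 0.0275 L/cmH2O = 0.25 s.
Fraction remaining = e^(−Te/τ) = e^(−0.32/0.25) = 0.278.
Trapped volume = 385.0 × 0.278 = 107.03 mL.

107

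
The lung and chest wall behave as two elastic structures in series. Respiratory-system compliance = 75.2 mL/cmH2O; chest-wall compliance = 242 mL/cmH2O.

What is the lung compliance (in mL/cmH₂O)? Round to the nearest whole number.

1/CL = 1/Crs − 1/Ccw.
1/CL = 1/75.2 − 1/242 = 0.009166.
CL = 109.1 mL/cmH2O.

109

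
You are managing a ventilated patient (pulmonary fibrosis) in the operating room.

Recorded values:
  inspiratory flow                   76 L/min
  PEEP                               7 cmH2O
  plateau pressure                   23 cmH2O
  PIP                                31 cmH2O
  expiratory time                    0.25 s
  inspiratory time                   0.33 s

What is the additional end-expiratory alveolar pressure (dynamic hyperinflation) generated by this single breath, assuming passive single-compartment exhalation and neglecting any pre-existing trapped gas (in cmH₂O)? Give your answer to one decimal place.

3.5

Flow: 76 L/min ÷ 60 = 1.2667 L/s.
Vt = flow × Ti = 1.2667 L/s × 0.33 s × 1000 mL/L = 418.01 mL.
R = (PIP − Pplat)/V̇ = (31 − 23) / 1.2667 = 8.0/1.2667 = 6.316 cmH2O·s/L.
C = Vt/(Pplat − PEEP) = 418.01 / (23 − 7) = 418.01/16.0 = 26.126 mL/cmH2O.
τ = R × C = 6.316 × 0.02613 L/cmH2O = 0.165 s.
Fraction remaining = e^(−Te/τ) = e^(−0.25/0.165) = 0.2198; trapped volume = 418.01 × 0.2198 = 91.879 mL.
Additional alveolar pressure from trapping ≈ V_trapped / C = 91.879 / 26.126 = 3.517 cmH2O.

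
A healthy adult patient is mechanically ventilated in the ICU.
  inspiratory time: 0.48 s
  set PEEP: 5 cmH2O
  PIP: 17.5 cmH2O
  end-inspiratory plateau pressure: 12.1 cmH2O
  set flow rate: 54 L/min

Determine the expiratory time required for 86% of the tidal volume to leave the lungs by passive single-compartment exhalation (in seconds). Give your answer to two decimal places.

Flow: 54 L/min ÷ 60 = 0.9 L/s.
Vt = flow × Ti = 0.9 L/s × 0.48 s × 1000 mL/L = 432.0 mL.
R = (PIP − Pplat)/V̇ = (17.5 − 12.1) / 0.9 = 5.4/0.9 = 6.0 cmH2O·s/L.
C = Vt/(Pplat − PEEP) = 432.0 / (12.1 − 5) = 432.0/7.1 = 60.845 mL/cmH2O.
τ = R × C = 6.0 × 0.06085 L/cmH2O = 0.3651 s.
t = −τ·ln(1 − 0.86) = −0.3651·ln(0.14) = 0.7178 s.

0.72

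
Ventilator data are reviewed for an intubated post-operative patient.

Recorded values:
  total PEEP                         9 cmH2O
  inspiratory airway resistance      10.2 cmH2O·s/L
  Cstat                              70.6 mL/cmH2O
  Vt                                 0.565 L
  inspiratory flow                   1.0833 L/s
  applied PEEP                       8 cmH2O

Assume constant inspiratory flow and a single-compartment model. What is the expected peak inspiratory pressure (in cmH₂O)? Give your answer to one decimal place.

Total PEEP = 9 cmH2O (set 8 + intrinsic 1); this is the baseline alveolar pressure.
Equation of motion (constant flow): PIP = Vt/C + R·V̇ + PEEP.
PIP = 565/70.6 + 10.2×1.0833 + 9 = 8.003 + 11.05 + 9 = 28.053 cmH2O.

28.1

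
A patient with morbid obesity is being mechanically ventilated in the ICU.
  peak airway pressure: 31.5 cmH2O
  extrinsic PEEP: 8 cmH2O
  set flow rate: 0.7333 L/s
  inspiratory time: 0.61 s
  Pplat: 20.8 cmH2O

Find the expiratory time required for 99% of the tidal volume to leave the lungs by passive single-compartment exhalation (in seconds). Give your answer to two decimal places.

2.35

Vt = flow × Ti = 0.7333 L/s × 0.61 s × 1000 mL/L = 447.31 mL.
R = (PIP − Pplat)/V̇ = (31.5 − 20.8) / 0.7333 = 10.7/0.7333 = 14.592 cmH2O·s/L.
C = Vt/(Pplat − PEEP) = 447.31 / (20.8 − 8) = 447.31/12.8 = 34.946 mL/cmH2O.
τ = R × C = 14.592 × 0.03495 L/cmH2O = 0.51 s.
t = −τ·ln(1 − 0.99) = −0.51·ln(0.01) = 2.349 s.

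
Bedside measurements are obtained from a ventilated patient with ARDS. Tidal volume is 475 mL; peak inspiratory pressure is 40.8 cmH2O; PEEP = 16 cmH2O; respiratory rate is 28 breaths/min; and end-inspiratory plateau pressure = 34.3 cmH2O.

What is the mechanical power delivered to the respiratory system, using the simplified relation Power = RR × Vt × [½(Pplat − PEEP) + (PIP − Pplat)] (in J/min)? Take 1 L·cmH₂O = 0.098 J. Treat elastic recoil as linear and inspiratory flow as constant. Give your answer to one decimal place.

20.4

Per-breath work = Vt × [½(Pplat−PEEP) + (PIP−Pplat)] = 0.475 × [0.5×18.3 + 6.5] = 0.475 × 15.65 = 7.434 L·cmH2O.
Power = 28 × 7.434 = 208.15 L·cmH2O/min.
× 0.098 J/(L·cmH2O) → 20.399 J/min.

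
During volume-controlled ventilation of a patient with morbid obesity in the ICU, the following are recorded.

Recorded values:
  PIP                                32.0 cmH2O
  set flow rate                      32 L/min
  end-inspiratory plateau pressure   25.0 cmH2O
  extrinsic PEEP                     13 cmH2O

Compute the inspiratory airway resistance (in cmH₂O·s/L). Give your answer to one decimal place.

Flow: 32 L/min ÷ 60 = 0.5333 L/s.
Raw = (PIP − Pplat) / flow = (32.0 − 25.0) / 0.5333 = 7.0 / 0.5333 = 13.126 cmH2O·s/L.

13.1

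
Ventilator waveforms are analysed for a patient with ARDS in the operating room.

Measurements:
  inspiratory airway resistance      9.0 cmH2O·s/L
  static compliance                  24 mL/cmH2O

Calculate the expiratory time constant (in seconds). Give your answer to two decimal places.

0.22

τ = R × C = 9.0 × 24 mL/cmH2O = 9.0 × 0.024 L/cmH2O = 0.216 s.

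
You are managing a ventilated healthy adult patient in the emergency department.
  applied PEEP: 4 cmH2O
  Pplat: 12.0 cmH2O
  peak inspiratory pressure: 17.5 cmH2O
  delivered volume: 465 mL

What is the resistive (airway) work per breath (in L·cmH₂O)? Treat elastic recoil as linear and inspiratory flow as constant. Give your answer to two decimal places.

With constant inspiratory flow the resistive pressure is constant at PIP − Pplat = 17.5 − 12.0 = 5.5 cmH2O, so resistive work = 5.5 × 0.465 = 2.558 L·cmH2O.

2.56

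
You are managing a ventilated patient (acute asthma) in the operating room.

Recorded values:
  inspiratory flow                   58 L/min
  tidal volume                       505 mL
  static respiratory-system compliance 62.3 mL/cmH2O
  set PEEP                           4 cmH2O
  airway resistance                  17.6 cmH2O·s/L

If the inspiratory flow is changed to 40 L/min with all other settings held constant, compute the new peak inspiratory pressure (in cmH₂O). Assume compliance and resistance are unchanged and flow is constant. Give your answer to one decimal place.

Flow: 58 L/min ÷ 60 = 0.9667 L/s.
New flow: 40 L/min ÷ 60 = 0.6667 L/s.
PIP = Vt/C + R·V̇ + PEEP (constant-flow equation of motion).
Only the resistive term changes: ΔPIP = R × ΔV̇ = 17.6 × (0.6667 − 0.9667) = 17.6 × -0.3 = -5.28 cmH2O.
Original PIP = 505/62.3 + 17.6×0.9667 + 4 = 29.12 cmH2O; new PIP = 29.12 + (-5.28) = 23.84 cmH2O.

23.8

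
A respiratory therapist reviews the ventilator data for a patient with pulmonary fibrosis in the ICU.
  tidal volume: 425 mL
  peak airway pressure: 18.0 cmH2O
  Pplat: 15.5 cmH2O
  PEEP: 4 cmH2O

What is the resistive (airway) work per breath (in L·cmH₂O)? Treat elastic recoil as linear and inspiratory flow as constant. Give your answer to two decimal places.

1.06

With constant inspiratory flow the resistive pressure is constant at PIP − Pplat = 18.0 − 15.5 = 2.5 cmH2O, so resistive work = 2.5 × 0.425 = 1.063 L·cmH2O.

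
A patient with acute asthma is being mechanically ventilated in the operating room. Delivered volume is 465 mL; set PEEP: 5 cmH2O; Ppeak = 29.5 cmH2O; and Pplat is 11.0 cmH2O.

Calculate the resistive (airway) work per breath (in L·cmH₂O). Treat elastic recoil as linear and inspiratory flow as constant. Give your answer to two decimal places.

With constant inspiratory flow the resistive pressure is constant at PIP − Pplat = 29.5 − 11.0 = 18.5 cmH2O, so resistive work = 18.5 × 0.465 = 8.603 L·cmH2O.

8.60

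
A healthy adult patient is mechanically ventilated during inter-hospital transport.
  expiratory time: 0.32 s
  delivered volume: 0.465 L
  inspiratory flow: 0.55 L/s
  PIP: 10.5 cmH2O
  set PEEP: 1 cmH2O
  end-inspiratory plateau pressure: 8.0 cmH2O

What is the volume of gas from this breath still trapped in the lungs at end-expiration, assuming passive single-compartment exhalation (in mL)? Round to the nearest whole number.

161

R = (PIP − Pplat)/V̇ = (10.5 − 8.0) / 0.55 = 2.5/0.55 = 4.545 cmH2O·s/L.
C = Vt/(Pplat − PEEP) = 465.0 / (8.0 − 1) = 465.0/7.0 = 66.429 mL/cmH2O.
τ = R × C = 4.545 × 0.06643 L/cmH2O = 0.3019 s.
Fraction remaining = e^(−Te/τ) = e^(−0.32/0.3019) = 0.3465.
Trapped volume = 465.0 × 0.3465 = 161.12 mL.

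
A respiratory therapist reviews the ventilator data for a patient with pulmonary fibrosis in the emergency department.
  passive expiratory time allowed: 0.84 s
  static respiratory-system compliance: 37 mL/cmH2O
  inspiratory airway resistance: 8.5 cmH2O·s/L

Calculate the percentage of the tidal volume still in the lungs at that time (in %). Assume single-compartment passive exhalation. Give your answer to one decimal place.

τ = R × C = 8.5 × 37 mL/cmH2O = 8.5 × 0.037 L/cmH2O = 0.3145 s.
Passive exhalation: V(t)/V₀ = e^(−t/τ) = e^(−0.84/0.3145) = 0.06919.
Fraction remaining = 0.06919 → 6.919%.

6.9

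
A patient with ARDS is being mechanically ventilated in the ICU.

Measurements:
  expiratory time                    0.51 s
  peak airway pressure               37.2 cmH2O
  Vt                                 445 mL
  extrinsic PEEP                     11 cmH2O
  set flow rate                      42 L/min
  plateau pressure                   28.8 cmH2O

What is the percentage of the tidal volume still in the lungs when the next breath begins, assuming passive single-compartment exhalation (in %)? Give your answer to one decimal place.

18.3

Flow: 42 L/min ÷ 60 = 0.7 L/s.
R = (PIP − Pplat)/V̇ = (37.2 − 28.8) / 0.7 = 8.4/0.7 = 12.0 cmH2O·s/L.
C = Vt/(Pplat − PEEP) = 445.0 / (28.8 − 11) = 445.0/17.8 = 25.0 mL/cmH2O.
τ = R × C = 12.0 × 0.025 L/cmH2O = 0.3 s.
Fraction remaining at end-expiration = e^(−Te/τ) = e^(−0.51/0.3) = 0.1827 → 18.27%.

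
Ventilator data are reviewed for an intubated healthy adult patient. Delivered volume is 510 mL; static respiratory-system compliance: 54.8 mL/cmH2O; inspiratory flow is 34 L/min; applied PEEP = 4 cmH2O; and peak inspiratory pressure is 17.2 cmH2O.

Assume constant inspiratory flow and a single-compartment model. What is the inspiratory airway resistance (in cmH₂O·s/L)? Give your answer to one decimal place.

6.9

Flow: 34 L/min ÷ 60 = 0.5667 L/s.
Equation of motion (constant flow): PIP = Vt/C + R·V̇ + PEEP.
R·V̇ = PIP − Vt/C − PEEP = 17.2 − 510/54.8 − 4 = 17.2 − 9.307 − 4 = 3.893 cmH2O.
R = 3.893 / 0.5667 = 6.87 cmH2O·s/L.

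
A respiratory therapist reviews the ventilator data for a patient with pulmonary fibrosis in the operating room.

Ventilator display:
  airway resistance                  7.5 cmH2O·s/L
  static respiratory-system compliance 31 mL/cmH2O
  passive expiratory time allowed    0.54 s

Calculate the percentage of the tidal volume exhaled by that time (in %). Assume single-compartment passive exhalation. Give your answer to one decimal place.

τ = R × C = 7.5 × 31 mL/cmH2O = 7.5 × 0.031 L/cmH2O = 0.2325 s.
Passive exhalation: V(t)/V₀ = e^(−t/τ) = e^(−0.54/0.2325) = 0.09802.
Fraction exhaled = 1 − 0.09802 = 0.902 → 90.2%.

90.2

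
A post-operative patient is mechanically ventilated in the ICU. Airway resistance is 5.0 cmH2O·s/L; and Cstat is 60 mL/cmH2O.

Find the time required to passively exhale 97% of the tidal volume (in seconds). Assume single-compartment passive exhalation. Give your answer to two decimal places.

1.05

τ = R × C = 5.0 × 60 mL/cmH2O = 5.0 × 0.060 L/cmH2O = 0.3 s.
Exhaled fraction f = 1 − e^(−t/τ) → t = −τ·ln(1 − f) = −0.3·ln(0.03) = 1.052 s.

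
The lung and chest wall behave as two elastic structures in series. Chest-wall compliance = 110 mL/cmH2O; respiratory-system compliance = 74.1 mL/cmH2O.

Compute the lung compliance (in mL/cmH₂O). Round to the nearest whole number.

1/CL = 1/Crs − 1/Ccw.
1/CL = 1/74.1 − 1/110 = 0.004404.
CL = 227.07 mL/cmH2O.

227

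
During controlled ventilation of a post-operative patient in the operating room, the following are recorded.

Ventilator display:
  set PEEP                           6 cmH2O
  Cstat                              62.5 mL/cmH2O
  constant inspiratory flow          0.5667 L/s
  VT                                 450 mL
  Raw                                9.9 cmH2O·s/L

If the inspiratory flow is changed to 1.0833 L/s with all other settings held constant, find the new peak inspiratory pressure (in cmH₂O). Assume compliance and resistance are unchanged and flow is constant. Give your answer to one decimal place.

PIP = Vt/C + R·V̇ + PEEP (constant-flow equation of motion).
Only the resistive term changes: ΔPIP = R × ΔV̇ = 9.9 × (1.0833 − 0.5667) = 9.9 × 0.5166 = 5.114 cmH2O.
Original PIP = 450/62.5 + 9.9×0.5667 + 6 = 18.81 cmH2O; new PIP = 18.81 + (5.114) = 23.924 cmH2O.

23.9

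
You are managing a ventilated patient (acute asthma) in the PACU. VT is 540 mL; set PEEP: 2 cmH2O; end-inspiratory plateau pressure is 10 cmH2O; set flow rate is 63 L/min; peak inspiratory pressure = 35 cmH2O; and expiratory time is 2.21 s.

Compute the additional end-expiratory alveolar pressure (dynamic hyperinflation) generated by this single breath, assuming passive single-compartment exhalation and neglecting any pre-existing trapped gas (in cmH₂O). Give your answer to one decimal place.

2.0

Flow: 63 L/min ÷ 60 = 1.05 L/s.
R = (PIP − Pplat)/V̇ = (35 − 10) / 1.05 = 25.0/1.05 = 23.81 cmH2O·s/L.
C = Vt/(Pplat − PEEP) = 540.0 / (10 − 2) = 540.0/8.0 = 67.5 mL/cmH2O.
τ = R × C = 23.81 × 0.0675 L/cmH2O = 1.607 s.
Fraction remaining = e^(−Te/τ) = e^(−2.21/1.607) = 0.2528; trapped volume = 540.0 × 0.2528 = 136.51 mL.
Additional alveolar pressure from trapping ≈ V_trapped / C = 136.51 / 67.5 = 2.022 cmH2O.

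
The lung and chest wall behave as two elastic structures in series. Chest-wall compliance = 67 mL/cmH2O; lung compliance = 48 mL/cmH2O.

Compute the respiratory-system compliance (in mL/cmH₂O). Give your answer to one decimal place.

28.0

Lung and chest wall are elastances in series: 1/Crs = 1/CL + 1/Ccw.
1/Crs = 1/48 + 1/67 = 0.03576.
Crs = 27.964 mL/cmH2O.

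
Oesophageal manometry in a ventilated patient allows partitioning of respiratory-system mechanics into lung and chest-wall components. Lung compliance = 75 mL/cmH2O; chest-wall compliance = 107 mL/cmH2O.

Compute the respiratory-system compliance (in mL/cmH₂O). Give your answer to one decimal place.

Lung and chest wall are elastances in series: 1/Crs = 1/CL + 1/Ccw.
1/Crs = 1/75 + 1/107 = 0.02268.
Crs = 44.092 mL/cmH2O.

44.1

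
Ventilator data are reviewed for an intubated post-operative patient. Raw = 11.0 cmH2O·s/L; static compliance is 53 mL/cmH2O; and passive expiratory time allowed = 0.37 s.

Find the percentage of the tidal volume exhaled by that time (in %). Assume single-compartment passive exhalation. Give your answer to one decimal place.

47.0

τ = R × C = 11.0 × 53 mL/cmH2O = 11.0 × 0.053 L/cmH2O = 0.583 s.
Passive exhalation: V(t)/V₀ = e^(−t/τ) = e^(−0.37/0.583) = 0.5301.
Fraction exhaled = 1 − 0.5301 = 0.4699 → 46.99%.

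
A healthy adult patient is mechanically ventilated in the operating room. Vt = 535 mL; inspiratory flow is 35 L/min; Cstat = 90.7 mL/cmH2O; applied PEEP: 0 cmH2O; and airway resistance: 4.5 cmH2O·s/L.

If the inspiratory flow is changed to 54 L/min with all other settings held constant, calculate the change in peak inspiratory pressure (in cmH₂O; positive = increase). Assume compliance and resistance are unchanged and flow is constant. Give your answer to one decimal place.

1.4

Flow: 35 L/min ÷ 60 = 0.5833 L/s.
New flow: 54 L/min ÷ 60 = 0.9 L/s.
PIP = Vt/C + R·V̇ + PEEP (constant-flow equation of motion).
Only the resistive term changes: ΔPIP = R × ΔV̇ = 4.5 × (0.9 − 0.5833) = 4.5 × 0.3167 = 1.425 cmH2O.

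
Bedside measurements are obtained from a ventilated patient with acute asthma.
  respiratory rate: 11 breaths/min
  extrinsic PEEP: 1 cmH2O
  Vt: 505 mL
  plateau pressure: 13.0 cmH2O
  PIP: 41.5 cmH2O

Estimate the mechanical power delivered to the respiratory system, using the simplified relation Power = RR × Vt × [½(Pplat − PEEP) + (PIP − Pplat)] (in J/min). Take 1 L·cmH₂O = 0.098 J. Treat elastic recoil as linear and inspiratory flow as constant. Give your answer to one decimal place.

Per-breath work = Vt × [½(Pplat−PEEP) + (PIP−Pplat)] = 0.505 × [0.5×12.0 + 28.5] = 0.505 × 34.5 = 17.423 L·cmH2O.
Power = 11 × 17.423 = 191.65 L·cmH2O/min.
× 0.098 J/(L·cmH2O) → 18.782 J/min.

18.8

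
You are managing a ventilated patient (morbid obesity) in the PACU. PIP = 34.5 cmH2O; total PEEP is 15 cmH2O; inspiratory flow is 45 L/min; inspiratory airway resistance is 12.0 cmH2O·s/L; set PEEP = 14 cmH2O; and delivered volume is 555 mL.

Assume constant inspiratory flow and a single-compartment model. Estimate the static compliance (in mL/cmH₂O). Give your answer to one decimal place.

Flow: 45 L/min ÷ 60 = 0.75 L/s.
Total PEEP = 15 cmH2O (set 14 + intrinsic 1); this is the baseline alveolar pressure.
Equation of motion (constant flow): PIP = Vt/C + R·V̇ + PEEP.
Vt/C = PIP − R·V̇ − PEEP = 34.5 − 12.0×0.75 − 15 = 34.5 − 9.0 − 15 = 10.5 cmH2O.
C = Vt / 10.5 = 555 / 10.5 = 52.857 mL/cmH2O.

52.9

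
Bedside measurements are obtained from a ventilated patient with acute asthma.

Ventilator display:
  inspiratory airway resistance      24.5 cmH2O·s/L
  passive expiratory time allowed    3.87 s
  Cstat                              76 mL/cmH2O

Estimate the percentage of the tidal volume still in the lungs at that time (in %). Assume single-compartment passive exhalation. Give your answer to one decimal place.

τ = R × C = 24.5 × 76 mL/cmH2O = 24.5 × 0.076 L/cmH2O = 1.862 s.
Passive exhalation: V(t)/V₀ = e^(−t/τ) = e^(−3.87/1.862) = 0.1251.
Fraction remaining = 0.1251 → 12.51%.

12.5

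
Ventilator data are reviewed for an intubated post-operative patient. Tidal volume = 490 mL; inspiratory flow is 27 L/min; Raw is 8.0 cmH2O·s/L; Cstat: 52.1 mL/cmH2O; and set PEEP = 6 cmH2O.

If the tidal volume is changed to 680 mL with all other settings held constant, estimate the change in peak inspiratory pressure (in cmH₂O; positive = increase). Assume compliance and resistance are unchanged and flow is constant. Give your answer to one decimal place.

3.6

PIP = Vt/C + R·V̇ + PEEP (constant-flow equation of motion).
Only the elastic term changes: ΔPIP = ΔVt / C = (680 − 490) / 52.1 = 3.647 cmH2O.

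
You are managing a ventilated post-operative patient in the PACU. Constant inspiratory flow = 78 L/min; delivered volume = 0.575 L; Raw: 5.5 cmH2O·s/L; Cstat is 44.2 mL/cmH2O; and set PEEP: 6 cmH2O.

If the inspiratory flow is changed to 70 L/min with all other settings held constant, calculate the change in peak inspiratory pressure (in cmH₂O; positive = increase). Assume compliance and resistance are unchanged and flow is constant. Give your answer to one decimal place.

-0.7

Flow: 78 L/min ÷ 60 = 1.3 L/s.
New flow: 70 L/min ÷ 60 = 1.1667 L/s.
PIP = Vt/C + R·V̇ + PEEP (constant-flow equation of motion).
Only the resistive term changes: ΔPIP = R × ΔV̇ = 5.5 × (1.1667 − 1.3) = 5.5 × -0.1333 = -0.7332 cmH2O.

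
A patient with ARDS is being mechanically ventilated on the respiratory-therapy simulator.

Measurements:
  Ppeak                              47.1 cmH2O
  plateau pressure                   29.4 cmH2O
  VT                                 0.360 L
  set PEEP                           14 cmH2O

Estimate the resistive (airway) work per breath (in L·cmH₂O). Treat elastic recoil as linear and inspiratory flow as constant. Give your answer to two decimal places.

6.37

With constant inspiratory flow the resistive pressure is constant at PIP − Pplat = 47.1 − 29.4 = 17.7 cmH2O, so resistive work = 17.7 × 0.360 = 6.372 L·cmH2O.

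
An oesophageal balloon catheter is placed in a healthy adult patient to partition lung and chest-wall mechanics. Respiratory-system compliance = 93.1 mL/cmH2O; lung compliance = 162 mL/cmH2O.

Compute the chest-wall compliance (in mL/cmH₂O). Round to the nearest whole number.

219

1/Ccw = 1/Crs − 1/CL.
1/Ccw = 1/93.1 − 1/162 = 0.004568.
Ccw = 218.91 mL/cmH2O.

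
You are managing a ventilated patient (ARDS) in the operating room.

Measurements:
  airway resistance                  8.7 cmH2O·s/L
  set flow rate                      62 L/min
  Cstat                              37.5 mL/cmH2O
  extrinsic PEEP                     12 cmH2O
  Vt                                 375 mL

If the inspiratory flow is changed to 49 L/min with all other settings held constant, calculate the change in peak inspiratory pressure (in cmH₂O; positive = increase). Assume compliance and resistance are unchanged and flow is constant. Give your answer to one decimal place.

Flow: 62 L/min ÷ 60 = 1.0333 L/s.
New flow: 49 L/min ÷ 60 = 0.8167 L/s.
PIP = Vt/C + R·V̇ + PEEP (constant-flow equation of motion).
Only the resistive term changes: ΔPIP = R × ΔV̇ = 8.7 × (0.8167 − 1.0333) = 8.7 × -0.2166 = -1.884 cmH2O.

-1.9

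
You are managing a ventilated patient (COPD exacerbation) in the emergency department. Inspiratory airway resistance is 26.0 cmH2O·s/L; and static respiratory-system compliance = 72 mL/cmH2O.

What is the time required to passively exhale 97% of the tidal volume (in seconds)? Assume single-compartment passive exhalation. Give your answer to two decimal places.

τ = R × C = 26.0 × 72 mL/cmH2O = 26.0 × 0.072 L/cmH2O = 1.872 s.
Exhaled fraction f = 1 − e^(−t/τ) → t = −τ·ln(1 − f) = −1.872·ln(0.03) = 6.564 s.

6.56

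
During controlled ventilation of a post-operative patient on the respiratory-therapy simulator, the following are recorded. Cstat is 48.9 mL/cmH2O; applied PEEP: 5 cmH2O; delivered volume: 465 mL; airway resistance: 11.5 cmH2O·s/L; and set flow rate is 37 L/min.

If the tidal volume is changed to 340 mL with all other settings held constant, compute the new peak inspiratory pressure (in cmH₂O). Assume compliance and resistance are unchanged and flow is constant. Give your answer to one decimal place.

Flow: 37 L/min ÷ 60 = 0.6167 L/s.
PIP = Vt/C + R·V̇ + PEEP (constant-flow equation of motion).
Only the elastic term changes: ΔPIP = ΔVt / C = (340 − 465) / 48.9 = -2.556 cmH2O.
Original PIP = 465/48.9 + 11.5×0.6167 + 5 = 21.601 cmH2O; new PIP = 21.601 + (-2.556) = 19.045 cmH2O.

19.0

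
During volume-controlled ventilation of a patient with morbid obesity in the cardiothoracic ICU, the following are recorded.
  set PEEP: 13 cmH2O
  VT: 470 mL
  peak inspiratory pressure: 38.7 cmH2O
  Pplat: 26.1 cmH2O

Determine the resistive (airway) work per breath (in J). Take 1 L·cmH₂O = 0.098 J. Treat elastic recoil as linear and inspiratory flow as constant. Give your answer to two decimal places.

With constant inspiratory flow the resistive pressure is constant at PIP − Pplat = 38.7 − 26.1 = 12.6 cmH2O, so resistive work = 12.6 × 0.470 = 5.922 L·cmH2O.
× 0.098 J/(L·cmH2O) → 0.5804 J.

0.58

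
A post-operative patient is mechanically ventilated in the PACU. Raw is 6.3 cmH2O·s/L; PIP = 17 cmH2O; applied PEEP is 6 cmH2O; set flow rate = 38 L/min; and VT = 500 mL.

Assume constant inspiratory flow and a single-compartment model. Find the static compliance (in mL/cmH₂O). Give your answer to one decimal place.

Flow: 38 L/min ÷ 60 = 0.6333 L/s.
Equation of motion (constant flow): PIP = Vt/C + R·V̇ + PEEP.
Vt/C = PIP − R·V̇ − PEEP = 17 − 6.3×0.6333 − 6 = 17 − 3.99 − 6 = 7.01 cmH2O.
C = Vt / 7.01 = 500 / 7.01 = 71.327 mL/cmH2O.

71.3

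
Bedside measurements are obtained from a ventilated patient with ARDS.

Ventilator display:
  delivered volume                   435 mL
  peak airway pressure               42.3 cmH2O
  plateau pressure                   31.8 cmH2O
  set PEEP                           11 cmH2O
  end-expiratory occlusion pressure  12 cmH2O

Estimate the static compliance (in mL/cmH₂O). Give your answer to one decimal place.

22.0

End-expiratory occlusion gives total PEEP = 12 cmH2O (intrinsic PEEP = 12 − 11 = 1). Use total PEEP for the elastic gradient.
Cstat = Vt / (Pplat − PEEPtotal) = 435 / (31.8 − 12) = 435 / 19.8 = 21.97 mL/cmH2O.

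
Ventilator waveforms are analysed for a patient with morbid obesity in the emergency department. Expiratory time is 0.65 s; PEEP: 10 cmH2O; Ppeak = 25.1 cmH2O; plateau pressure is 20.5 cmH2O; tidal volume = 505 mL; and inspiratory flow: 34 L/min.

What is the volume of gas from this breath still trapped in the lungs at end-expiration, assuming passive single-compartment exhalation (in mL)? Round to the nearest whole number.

Flow: 34 L/min ÷ 60 = 0.5667 L/s.
R = (PIP − Pplat)/V̇ = (25.1 − 20.5) / 0.5667 = 4.6/0.5667 = 8.117 cmH2O·s/L.
C = Vt/(Pplat − PEEP) = 505.0 / (20.5 − 10) = 505.0/10.5 = 48.095 mL/cmH2O.
τ = R × C = 8.117 × 0.0481 L/cmH2O = 0.3904 s.
Fraction remaining = e^(−Te/τ) = e^(−0.65/0.3904) = 0.1892.
Trapped volume = 505.0 × 0.1892 = 95.546 mL.

96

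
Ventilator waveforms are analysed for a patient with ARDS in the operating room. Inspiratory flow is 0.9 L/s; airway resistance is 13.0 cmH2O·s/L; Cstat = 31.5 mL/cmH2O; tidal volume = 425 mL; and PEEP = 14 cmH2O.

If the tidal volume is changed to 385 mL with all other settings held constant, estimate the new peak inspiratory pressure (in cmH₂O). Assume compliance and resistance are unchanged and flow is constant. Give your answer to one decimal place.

37.9

PIP = Vt/C + R·V̇ + PEEP (constant-flow equation of motion).
Only the elastic term changes: ΔPIP = ΔVt / C = (385 − 425) / 31.5 = -1.27 cmH2O.
Original PIP = 425/31.5 + 13.0×0.9 + 14 = 39.192 cmH2O; new PIP = 39.192 + (-1.27) = 37.922 cmH2O.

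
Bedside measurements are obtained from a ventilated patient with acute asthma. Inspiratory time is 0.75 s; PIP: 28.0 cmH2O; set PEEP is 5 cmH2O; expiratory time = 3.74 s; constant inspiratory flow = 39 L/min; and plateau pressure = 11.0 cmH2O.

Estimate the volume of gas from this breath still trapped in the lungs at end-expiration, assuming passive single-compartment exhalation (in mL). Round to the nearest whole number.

84

Flow: 39 L/min ÷ 60 = 0.65 L/s.
Vt = flow × Ti = 0.65 L/s × 0.75 s × 1000 mL/L = 487.5 mL.
R = (PIP − Pplat)/V̇ = (28.0 − 11.0) / 0.65 = 17.0/0.65 = 26.154 cmH2O·s/L.
C = Vt/(Pplat − PEEP) = 487.5 / (11.0 − 5) = 487.5/6.0 = 81.25 mL/cmH2O.
τ = R × C = 26.154 × 0.08125 L/cmH2O = 2.125 s.
Fraction remaining = e^(−Te/τ) = e^(−3.74/2.125) = 0.172.
Trapped volume = 487.5 × 0.172 = 83.85 mL.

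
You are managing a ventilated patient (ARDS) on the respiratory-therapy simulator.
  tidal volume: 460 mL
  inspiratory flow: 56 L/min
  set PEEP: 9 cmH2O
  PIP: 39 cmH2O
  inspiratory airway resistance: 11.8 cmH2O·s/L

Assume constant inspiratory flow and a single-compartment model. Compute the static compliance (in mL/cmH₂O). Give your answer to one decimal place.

24.2

Flow: 56 L/min ÷ 60 = 0.9333 L/s.
Equation of motion (constant flow): PIP = Vt/C + R·V̇ + PEEP.
Vt/C = PIP − R·V̇ − PEEP = 39 − 11.8×0.9333 − 9 = 39 − 11.013 − 9 = 18.987 cmH2O.
C = Vt / 18.987 = 460 / 18.987 = 24.227 mL/cmH2O.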